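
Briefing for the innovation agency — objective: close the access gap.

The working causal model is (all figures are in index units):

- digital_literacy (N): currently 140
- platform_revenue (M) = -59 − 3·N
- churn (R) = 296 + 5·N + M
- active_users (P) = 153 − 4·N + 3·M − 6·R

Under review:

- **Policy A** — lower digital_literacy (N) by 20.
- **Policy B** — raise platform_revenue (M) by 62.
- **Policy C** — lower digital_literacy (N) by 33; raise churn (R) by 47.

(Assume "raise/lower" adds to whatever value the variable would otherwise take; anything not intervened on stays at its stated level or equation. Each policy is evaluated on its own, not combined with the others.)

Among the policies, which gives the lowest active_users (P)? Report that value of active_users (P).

-5132

Policy A (N − 20):
  N = 140 − 20 = 120
  M = -59 − 3·120 = -419
  R = 296 + 5·120 + (-419) = 477
  P = 153 − 4·120 + 3·(-419) − 6·477 = -4446
Policy B (M + 62):
  N = 140
  M = -59 − 3·140 (+62 from intervention) = -417
  R = 296 + 5·140 + (-417) = 579
  P = 153 − 4·140 + 3·(-417) − 6·579 = -5132
Policy C (N − 33, R + 47):
  N = 140 − 33 = 107
  M = -59 − 3·107 = -380
  R = 296 + 5·107 + (-380) (+47 from intervention) = 498
  P = 153 − 4·107 + 3·(-380) − 6·498 = -4403
Comparing — Policy A: P=-4446, Policy B: P=-5132, Policy C: P=-4403. Lowest is -5132 (Policy B).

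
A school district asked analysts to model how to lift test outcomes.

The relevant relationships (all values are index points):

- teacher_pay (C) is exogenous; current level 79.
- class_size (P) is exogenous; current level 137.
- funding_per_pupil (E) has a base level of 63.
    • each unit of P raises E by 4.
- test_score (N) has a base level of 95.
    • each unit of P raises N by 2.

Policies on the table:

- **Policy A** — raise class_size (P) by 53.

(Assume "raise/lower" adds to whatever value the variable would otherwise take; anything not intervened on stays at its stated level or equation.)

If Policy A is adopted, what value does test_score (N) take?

475

Policy A (P + 53):
  P = 137 + 53 = 190
  N = 95 + 2·190 = 475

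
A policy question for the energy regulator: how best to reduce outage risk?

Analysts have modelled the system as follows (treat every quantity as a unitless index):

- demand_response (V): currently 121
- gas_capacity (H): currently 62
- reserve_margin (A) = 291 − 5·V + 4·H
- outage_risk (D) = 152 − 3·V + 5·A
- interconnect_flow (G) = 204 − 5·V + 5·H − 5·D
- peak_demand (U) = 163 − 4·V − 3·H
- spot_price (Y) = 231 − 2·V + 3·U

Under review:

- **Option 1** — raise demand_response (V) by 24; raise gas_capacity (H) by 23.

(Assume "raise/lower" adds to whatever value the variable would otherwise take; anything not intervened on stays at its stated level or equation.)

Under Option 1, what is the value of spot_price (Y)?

-2075

Option 1 (V + 24, H + 23):
  V = 121 + 24 = 145
  H = 62 + 23 = 85
  U = 163 − 4·145 − 3·85 = -672
  Y = 231 − 2·145 + 3·(-672) = -2075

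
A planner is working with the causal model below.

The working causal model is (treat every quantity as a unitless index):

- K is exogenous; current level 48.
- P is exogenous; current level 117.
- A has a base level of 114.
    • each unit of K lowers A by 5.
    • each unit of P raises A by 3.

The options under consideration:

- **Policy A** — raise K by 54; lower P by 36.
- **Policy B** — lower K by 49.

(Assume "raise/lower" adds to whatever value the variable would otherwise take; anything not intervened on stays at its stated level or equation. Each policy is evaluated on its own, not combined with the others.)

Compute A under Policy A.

-153

Policy A (K + 54, P − 36):
  K = 48 + 54 = 102
  P = 117 − 36 = 81
  A = 114 − 5·102 + 3·81 = -153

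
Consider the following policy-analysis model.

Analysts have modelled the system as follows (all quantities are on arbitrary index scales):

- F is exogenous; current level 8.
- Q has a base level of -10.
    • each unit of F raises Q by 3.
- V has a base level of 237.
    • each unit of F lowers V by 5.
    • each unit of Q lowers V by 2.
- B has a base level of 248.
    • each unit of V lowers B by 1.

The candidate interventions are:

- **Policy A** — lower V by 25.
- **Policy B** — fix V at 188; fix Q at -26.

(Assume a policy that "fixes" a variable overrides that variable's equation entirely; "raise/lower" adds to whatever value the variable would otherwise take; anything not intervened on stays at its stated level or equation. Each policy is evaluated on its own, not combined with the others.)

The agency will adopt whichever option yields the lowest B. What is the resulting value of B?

60

Policy A (V − 25):
  F = 8
  Q = -10 + 3·8 = 14
  V = 237 − 5·8 − 2·14 (−25 from intervention) = 144
  B = 248 − 144 = 104
Policy B (V := 188, Q := -26):
  F = 8
  Q = -26
  V = 188
  B = 248 − 188 = 60
Comparing — Policy A: B=104, Policy B: B=60. Lowest is 60 (Policy B).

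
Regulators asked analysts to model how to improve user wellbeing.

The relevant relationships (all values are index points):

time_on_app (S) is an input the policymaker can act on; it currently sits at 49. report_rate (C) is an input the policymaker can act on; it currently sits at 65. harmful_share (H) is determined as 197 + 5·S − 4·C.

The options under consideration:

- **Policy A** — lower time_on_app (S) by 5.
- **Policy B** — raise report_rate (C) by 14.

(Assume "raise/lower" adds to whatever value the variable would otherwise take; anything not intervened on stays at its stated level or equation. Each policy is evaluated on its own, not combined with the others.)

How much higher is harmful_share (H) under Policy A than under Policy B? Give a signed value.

31

Policy A (S − 5):
  S = 49 − 5 = 44
  C = 65
  H = 197 + 5·44 − 4·65 = 157
Policy B (C + 14):
  S = 49
  C = 65 + 14 = 79
  H = 197 + 5·49 − 4·79 = 126
H: 157 − 126 = 31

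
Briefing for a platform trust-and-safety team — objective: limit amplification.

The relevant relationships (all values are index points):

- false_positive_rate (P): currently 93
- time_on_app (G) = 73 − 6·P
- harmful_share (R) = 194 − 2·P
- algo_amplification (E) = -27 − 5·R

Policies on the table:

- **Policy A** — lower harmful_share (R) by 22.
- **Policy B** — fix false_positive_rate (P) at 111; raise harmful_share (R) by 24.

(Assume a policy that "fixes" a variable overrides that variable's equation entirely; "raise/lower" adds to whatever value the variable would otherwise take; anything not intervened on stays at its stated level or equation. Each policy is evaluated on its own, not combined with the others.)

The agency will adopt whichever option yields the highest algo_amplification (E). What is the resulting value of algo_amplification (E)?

Policy A (R − 22):
  P = 93
  R = 194 − 2·93 (−22 from intervention) = -14
  E = -27 − 5·(-14) = 43
Policy B (P := 111, R + 24):
  P = 111
  R = 194 − 2·111 (+24 from intervention) = -4
  E = -27 − 5·(-4) = -7
Comparing — Policy A: E=43, Policy B: E=-7. Highest is 43 (Policy A).

43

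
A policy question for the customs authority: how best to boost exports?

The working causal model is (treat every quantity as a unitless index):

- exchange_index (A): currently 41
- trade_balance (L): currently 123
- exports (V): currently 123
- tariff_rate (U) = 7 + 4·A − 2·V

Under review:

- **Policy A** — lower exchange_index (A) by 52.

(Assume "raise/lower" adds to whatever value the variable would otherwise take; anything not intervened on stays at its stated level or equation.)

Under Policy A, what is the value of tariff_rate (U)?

-283

Policy A (A − 52):
  A = 41 − 52 = -11
  V = 123
  U = 7 + 4·(-11) − 2·123 = -283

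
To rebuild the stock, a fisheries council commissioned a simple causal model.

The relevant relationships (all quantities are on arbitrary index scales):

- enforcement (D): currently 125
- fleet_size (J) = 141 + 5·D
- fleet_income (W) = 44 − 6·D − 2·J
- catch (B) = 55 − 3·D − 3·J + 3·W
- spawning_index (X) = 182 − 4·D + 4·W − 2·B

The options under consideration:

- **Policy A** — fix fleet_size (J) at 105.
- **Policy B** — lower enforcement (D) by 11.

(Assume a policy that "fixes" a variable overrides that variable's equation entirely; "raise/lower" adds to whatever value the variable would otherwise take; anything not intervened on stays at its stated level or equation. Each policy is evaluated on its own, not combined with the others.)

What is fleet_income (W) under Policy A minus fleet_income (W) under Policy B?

1146

Policy A (J := 105):
  D = 125
  J = 105
  W = 44 − 6·125 − 2·105 = -916
Policy B (D − 11):
  D = 125 − 11 = 114
  J = 141 + 5·114 = 711
  W = 44 − 6·114 − 2·711 = -2062
W: -916 − (-2062) = 1146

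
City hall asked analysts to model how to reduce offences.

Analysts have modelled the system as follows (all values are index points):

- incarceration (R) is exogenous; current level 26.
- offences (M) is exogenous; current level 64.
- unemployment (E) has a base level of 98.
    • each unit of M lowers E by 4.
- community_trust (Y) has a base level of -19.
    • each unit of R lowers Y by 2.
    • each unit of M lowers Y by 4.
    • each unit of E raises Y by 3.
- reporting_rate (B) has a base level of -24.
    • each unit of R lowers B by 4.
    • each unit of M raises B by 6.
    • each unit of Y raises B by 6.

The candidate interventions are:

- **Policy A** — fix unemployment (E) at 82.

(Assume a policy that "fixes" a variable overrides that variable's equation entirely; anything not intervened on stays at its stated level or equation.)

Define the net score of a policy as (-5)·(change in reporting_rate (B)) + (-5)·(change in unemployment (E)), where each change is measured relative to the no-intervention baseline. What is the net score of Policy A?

-22800

Baseline:
  R = 26
  M = 64
  E = 98 − 4·64 = -158
  Y = -19 − 2·26 − 4·64 + 3·(-158) = -801
  B = -24 − 4·26 + 6·64 + 6·(-801) = -4550
Policy A (E := 82):
  R = 26
  M = 64
  E = 82
  Y = -19 − 2·26 − 4·64 + 3·82 = -81
  B = -24 − 4·26 + 6·64 + 6·(-81) = -230
ΔB = -230 − (-4550) = 4320; ΔE = 82 − (-158) = 240
Score = (-5)·4320 + (-5)·240 = -22800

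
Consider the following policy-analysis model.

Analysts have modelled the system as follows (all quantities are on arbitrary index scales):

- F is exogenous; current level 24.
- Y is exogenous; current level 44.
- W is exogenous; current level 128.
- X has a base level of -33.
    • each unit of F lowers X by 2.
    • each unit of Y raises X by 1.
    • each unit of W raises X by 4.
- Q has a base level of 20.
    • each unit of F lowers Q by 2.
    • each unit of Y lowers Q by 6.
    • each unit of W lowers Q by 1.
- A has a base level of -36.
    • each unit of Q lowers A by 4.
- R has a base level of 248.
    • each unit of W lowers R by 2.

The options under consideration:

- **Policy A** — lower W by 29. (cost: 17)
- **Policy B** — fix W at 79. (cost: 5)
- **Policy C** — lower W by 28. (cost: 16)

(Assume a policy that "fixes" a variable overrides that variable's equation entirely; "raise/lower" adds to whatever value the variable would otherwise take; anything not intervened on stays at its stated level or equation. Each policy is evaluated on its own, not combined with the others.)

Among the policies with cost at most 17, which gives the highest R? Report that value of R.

Policy A (W − 29):
  W = 128 − 29 = 99
  R = 248 − 2·99 = 50
Policy B (W := 79):
  W = 79
  R = 248 − 2·79 = 90
Policy C (W − 28):
  W = 128 − 28 = 100
  R = 248 − 2·100 = 48
Comparing — Policy A: R=50, Policy B: R=90, Policy C: R=48. Highest is 90 (Policy B).

90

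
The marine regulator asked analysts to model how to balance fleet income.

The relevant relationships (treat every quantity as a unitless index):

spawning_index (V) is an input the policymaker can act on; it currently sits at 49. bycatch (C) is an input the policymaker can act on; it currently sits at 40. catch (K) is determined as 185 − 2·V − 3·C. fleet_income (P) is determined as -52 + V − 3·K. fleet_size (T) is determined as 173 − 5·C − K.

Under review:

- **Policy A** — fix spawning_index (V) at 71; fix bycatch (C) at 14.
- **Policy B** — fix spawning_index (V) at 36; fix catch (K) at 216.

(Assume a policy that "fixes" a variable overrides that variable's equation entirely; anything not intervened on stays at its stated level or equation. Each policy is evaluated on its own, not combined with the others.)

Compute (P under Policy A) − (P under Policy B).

680

Policy A (V := 71, C := 14):
  V = 71
  C = 14
  K = 185 − 2·71 − 3·14 = 1
  P = -52 + 71 − 3·1 = 16
Policy B (V := 36, K := 216):
  V = 36
  C = 40
  K = 216
  P = -52 + 36 − 3·216 = -664
P: 16 − (-664) = 680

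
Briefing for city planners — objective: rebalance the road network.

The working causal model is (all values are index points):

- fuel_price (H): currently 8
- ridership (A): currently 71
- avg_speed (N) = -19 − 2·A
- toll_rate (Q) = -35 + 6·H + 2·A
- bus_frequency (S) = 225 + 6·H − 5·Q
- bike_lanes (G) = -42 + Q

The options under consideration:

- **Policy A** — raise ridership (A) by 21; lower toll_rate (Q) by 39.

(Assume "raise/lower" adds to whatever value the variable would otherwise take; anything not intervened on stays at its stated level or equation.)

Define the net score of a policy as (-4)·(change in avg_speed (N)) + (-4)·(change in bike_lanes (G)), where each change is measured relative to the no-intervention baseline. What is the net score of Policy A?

Baseline:
  H = 8
  A = 71
  N = -19 − 2·71 = -161
  Q = -35 + 6·8 + 2·71 = 155
  G = -42 + 155 = 113
Policy A (A + 21, Q − 39):
  H = 8
  A = 71 + 21 = 92
  N = -19 − 2·92 = -203
  Q = -35 + 6·8 + 2·92 (−39 from intervention) = 158
  G = -42 + 158 = 116
ΔN = -203 − (-161) = -42; ΔG = 116 − 113 = 3
Score = (-4)·(-42) + (-4)·3 = 156

156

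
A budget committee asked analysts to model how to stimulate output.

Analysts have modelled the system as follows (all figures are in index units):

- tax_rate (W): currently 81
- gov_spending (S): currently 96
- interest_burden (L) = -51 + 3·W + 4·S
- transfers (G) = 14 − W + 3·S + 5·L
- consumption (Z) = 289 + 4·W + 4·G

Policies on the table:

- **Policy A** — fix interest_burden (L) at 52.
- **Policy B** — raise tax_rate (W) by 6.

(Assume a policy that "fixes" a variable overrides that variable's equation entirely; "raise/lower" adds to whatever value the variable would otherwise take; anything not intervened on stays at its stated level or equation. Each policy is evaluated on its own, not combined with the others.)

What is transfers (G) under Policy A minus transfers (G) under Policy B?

-2704

Policy A (L := 52):
  W = 81
  S = 96
  L = 52
  G = 14 − 81 + 3·96 + 5·52 = 481
Policy B (W + 6):
  W = 81 + 6 = 87
  S = 96
  L = -51 + 3·87 + 4·96 = 594
  G = 14 − 87 + 3·96 + 5·594 = 3185
G: 481 − 3185 = -2704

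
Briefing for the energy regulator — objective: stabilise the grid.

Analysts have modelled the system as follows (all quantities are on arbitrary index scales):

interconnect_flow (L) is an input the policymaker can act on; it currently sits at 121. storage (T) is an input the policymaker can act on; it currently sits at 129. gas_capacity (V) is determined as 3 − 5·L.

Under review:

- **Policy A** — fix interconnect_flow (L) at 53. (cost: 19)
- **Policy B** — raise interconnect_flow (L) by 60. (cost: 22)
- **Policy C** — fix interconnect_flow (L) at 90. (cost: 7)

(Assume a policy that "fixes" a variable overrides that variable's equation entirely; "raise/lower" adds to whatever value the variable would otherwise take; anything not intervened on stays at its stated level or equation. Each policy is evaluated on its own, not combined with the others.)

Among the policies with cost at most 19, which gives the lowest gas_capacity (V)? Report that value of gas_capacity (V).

-447

Policy A (L := 53):
  L = 53
  V = 3 − 5·53 = -262
Policy C (L := 90):
  L = 90
  V = 3 − 5·90 = -447
Comparing — Policy A: V=-262, Policy C: V=-447. Lowest is -447 (Policy C).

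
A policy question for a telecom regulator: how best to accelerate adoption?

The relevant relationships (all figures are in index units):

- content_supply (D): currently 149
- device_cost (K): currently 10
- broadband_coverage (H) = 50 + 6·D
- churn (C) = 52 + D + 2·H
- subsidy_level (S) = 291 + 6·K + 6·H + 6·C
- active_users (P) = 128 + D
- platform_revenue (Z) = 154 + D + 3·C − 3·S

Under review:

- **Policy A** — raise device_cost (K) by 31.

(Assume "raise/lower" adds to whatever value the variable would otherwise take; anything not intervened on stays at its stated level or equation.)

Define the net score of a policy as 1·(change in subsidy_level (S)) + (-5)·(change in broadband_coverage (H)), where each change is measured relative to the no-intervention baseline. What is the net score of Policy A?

Baseline:
  D = 149
  K = 10
  H = 50 + 6·149 = 944
  C = 52 + 149 + 2·944 = 2089
  S = 291 + 6·10 + 6·944 + 6·2089 = 18549
Policy A (K + 31):
  D = 149
  K = 10 + 31 = 41
  H = 50 + 6·149 = 944
  C = 52 + 149 + 2·944 = 2089
  S = 291 + 6·41 + 6·944 + 6·2089 = 18735
ΔS = 18735 − 18549 = 186; ΔH = 944 − 944 = 0
Score = 1·186 + (-5)·0 = 186

186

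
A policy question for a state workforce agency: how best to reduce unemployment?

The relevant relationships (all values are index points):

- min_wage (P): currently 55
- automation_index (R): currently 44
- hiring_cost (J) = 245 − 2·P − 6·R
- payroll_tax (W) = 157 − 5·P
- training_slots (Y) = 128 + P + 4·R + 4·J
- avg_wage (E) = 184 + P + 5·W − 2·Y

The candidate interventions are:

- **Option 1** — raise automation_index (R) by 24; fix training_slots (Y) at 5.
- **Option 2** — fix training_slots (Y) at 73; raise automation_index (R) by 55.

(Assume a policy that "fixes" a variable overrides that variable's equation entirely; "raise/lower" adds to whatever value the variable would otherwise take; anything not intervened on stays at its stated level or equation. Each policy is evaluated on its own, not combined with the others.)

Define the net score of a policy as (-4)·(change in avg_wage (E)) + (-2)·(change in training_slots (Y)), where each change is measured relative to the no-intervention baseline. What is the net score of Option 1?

972

Baseline:
  P = 55
  R = 44
  J = 245 − 2·55 − 6·44 = -129
  W = 157 − 5·55 = -118
  Y = 128 + 55 + 4·44 + 4·(-129) = -157
  E = 184 + 55 + 5·(-118) − 2·(-157) = -37
Option 1 (R + 24, Y := 5):
  P = 55
  R = 44 + 24 = 68
  J = 245 − 2·55 − 6·68 = -273
  W = 157 − 5·55 = -118
  Y = 5
  E = 184 + 55 + 5·(-118) − 2·5 = -361
ΔE = -361 − (-37) = -324; ΔY = 5 − (-157) = 162
Score = (-4)·(-324) + (-2)·162 = 972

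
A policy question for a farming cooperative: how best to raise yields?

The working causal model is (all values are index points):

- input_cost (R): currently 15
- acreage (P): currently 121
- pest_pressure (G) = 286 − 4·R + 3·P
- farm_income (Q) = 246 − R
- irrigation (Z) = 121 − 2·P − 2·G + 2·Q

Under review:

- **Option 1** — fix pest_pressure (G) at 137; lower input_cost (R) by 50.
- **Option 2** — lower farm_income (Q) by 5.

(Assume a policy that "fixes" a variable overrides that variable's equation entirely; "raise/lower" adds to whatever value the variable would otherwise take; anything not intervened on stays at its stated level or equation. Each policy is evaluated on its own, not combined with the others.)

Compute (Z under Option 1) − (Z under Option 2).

Option 1 (G := 137, R − 50):
  R = 15 − 50 = -35
  P = 121
  G = 137
  Q = 246 − (-35) = 281
  Z = 121 − 2·121 − 2·137 + 2·281 = 167
Option 2 (Q − 5):
  R = 15
  P = 121
  G = 286 − 4·15 + 3·121 = 589
  Q = 246 − 15 (−5 from intervention) = 226
  Z = 121 − 2·121 − 2·589 + 2·226 = -847
Z: 167 − (-847) = 1014

1014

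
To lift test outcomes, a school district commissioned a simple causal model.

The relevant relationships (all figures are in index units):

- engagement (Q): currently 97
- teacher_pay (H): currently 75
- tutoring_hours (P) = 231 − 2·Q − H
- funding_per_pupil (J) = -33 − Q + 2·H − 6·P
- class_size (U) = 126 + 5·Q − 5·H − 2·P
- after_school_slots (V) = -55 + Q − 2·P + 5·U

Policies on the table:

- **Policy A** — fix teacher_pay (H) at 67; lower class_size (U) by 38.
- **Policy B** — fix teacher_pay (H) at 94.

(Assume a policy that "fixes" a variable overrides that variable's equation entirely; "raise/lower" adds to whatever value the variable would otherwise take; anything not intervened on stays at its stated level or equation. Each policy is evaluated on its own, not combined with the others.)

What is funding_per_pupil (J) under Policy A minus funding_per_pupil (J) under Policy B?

-216

Policy A (H := 67, U − 38):
  Q = 97
  H = 67
  P = 231 − 2·97 − 67 = -30
  J = -33 − 97 + 2·67 − 6·(-30) = 184
Policy B (H := 94):
  Q = 97
  H = 94
  P = 231 − 2·97 − 94 = -57
  J = -33 − 97 + 2·94 − 6·(-57) = 400
J: 184 − 400 = -216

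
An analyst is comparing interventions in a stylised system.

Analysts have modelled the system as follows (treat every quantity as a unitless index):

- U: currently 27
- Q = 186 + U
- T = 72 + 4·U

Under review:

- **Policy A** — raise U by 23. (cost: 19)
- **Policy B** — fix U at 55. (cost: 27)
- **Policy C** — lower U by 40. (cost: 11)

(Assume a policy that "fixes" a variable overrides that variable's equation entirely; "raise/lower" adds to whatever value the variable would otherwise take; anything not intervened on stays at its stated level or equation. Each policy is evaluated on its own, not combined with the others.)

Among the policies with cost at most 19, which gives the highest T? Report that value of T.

272

Policy A (U + 23):
  U = 27 + 23 = 50
  T = 72 + 4·50 = 272
Policy C (U − 40):
  U = 27 − 40 = -13
  T = 72 + 4·(-13) = 20
Comparing — Policy A: T=272, Policy C: T=20. Highest is 272 (Policy A).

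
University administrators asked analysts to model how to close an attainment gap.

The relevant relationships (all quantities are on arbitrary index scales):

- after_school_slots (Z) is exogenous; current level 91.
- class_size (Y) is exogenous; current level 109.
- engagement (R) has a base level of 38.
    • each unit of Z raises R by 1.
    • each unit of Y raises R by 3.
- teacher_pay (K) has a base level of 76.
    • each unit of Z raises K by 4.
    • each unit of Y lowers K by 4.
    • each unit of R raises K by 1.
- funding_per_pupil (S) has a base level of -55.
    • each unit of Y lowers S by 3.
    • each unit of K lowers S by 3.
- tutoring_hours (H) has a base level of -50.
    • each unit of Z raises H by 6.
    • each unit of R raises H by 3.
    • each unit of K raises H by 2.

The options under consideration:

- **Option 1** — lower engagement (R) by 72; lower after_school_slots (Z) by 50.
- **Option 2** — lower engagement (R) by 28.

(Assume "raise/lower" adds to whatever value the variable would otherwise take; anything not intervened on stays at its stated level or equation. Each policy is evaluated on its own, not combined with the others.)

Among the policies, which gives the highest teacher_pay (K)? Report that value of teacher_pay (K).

Option 1 (R − 72, Z − 50):
  Z = 91 − 50 = 41
  Y = 109
  R = 38 + 41 + 3·109 (−72 from intervention) = 334
  K = 76 + 4·41 − 4·109 + 334 = 138
Option 2 (R − 28):
  Z = 91
  Y = 109
  R = 38 + 91 + 3·109 (−28 from intervention) = 428
  K = 76 + 4·91 − 4·109 + 428 = 432
Comparing — Option 1: K=138, Option 2: K=432. Highest is 432 (Option 2).

432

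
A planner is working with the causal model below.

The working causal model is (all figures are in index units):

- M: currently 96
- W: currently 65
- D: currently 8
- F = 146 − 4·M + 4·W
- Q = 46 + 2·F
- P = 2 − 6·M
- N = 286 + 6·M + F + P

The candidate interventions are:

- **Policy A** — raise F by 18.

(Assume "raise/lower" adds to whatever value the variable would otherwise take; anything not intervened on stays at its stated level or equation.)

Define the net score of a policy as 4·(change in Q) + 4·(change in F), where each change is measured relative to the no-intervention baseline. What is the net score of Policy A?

Baseline:
  M = 96
  W = 65
  F = 146 − 4·96 + 4·65 = 22
  Q = 46 + 2·22 = 90
Policy A (F + 18):
  M = 96
  W = 65
  F = 146 − 4·96 + 4·65 (+18 from intervention) = 40
  Q = 46 + 2·40 = 126
ΔQ = 126 − 90 = 36; ΔF = 40 − 22 = 18
Score = 4·36 + 4·18 = 216

216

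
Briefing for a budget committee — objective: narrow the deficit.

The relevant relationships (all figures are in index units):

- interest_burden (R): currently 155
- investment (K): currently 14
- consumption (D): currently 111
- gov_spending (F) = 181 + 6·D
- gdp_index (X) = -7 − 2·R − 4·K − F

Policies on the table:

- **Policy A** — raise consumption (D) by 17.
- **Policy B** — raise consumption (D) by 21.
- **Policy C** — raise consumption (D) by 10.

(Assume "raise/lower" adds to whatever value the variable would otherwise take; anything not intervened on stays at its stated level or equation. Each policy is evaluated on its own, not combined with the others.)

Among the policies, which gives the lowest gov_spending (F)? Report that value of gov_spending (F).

907

Policy A (D + 17):
  D = 111 + 17 = 128
  F = 181 + 6·128 = 949
Policy B (D + 21):
  D = 111 + 21 = 132
  F = 181 + 6·132 = 973
Policy C (D + 10):
  D = 111 + 10 = 121
  F = 181 + 6·121 = 907
Comparing — Policy A: F=949, Policy B: F=973, Policy C: F=907. Lowest is 907 (Policy C).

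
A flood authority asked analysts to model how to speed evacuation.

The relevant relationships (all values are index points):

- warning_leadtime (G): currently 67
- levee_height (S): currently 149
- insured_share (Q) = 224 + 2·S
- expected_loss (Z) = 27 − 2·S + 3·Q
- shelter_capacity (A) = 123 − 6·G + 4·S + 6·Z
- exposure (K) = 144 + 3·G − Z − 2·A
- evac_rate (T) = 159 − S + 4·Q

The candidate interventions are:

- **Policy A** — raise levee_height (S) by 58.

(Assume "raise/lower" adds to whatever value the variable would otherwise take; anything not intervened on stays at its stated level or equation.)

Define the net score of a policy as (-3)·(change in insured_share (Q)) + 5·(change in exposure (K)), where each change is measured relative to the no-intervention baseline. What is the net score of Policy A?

Baseline:
  G = 67
  S = 149
  Q = 224 + 2·149 = 522
  Z = 27 − 2·149 + 3·522 = 1295
  A = 123 − 6·67 + 4·149 + 6·1295 = 8087
  K = 144 + 3·67 − 1295 − 2·8087 = -17124
Policy A (S + 58):
  G = 67
  S = 149 + 58 = 207
  Q = 224 + 2·207 = 638
  Z = 27 − 2·207 + 3·638 = 1527
  A = 123 − 6·67 + 4·207 + 6·1527 = 9711
  K = 144 + 3·67 − 1527 − 2·9711 = -20604
ΔQ = 638 − 522 = 116; ΔK = -20604 − (-17124) = -3480
Score = (-3)·116 + 5·(-3480) = -17748

-17748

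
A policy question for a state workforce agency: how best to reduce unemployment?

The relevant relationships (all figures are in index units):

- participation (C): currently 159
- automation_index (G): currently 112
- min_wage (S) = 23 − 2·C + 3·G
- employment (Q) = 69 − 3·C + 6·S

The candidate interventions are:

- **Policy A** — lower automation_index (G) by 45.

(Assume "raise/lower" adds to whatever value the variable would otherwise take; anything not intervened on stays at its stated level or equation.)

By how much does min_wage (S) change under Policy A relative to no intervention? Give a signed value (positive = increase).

Baseline:
  C = 159
  G = 112
  S = 23 − 2·159 + 3·112 = 41
Policy A (G − 45):
  C = 159
  G = 112 − 45 = 67
  S = 23 − 2·159 + 3·67 = -94
Change in S: -94 − 41 = -135

-135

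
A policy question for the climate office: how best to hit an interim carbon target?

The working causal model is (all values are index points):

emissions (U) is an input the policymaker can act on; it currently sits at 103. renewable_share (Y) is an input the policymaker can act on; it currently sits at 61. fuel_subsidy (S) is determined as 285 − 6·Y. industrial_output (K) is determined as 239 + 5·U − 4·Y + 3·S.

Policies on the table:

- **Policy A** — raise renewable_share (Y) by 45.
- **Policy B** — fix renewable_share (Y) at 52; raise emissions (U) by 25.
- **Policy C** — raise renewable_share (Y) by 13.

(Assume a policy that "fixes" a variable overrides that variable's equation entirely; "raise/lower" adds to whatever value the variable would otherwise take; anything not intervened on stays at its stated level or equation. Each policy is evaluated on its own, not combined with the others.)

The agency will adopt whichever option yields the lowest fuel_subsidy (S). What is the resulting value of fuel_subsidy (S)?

Policy A (Y + 45):
  Y = 61 + 45 = 106
  S = 285 − 6·106 = -351
Policy B (Y := 52, U + 25):
  Y = 52
  S = 285 − 6·52 = -27
Policy C (Y + 13):
  Y = 61 + 13 = 74
  S = 285 − 6·74 = -159
Comparing — Policy A: S=-351, Policy B: S=-27, Policy C: S=-159. Lowest is -351 (Policy A).

-351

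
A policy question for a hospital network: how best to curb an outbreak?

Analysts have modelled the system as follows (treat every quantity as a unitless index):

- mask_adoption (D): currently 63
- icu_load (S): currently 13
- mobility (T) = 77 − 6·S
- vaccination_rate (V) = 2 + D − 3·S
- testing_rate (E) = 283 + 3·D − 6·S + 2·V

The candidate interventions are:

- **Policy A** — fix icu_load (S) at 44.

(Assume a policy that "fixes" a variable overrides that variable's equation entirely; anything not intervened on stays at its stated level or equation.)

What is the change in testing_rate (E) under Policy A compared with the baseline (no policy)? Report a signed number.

-372

Baseline:
  D = 63
  S = 13
  V = 2 + 63 − 3·13 = 26
  E = 283 + 3·63 − 6·13 + 2·26 = 446
Policy A (S := 44):
  D = 63
  S = 44
  V = 2 + 63 − 3·44 = -67
  E = 283 + 3·63 − 6·44 + 2·(-67) = 74
Change in E: 74 − 446 = -372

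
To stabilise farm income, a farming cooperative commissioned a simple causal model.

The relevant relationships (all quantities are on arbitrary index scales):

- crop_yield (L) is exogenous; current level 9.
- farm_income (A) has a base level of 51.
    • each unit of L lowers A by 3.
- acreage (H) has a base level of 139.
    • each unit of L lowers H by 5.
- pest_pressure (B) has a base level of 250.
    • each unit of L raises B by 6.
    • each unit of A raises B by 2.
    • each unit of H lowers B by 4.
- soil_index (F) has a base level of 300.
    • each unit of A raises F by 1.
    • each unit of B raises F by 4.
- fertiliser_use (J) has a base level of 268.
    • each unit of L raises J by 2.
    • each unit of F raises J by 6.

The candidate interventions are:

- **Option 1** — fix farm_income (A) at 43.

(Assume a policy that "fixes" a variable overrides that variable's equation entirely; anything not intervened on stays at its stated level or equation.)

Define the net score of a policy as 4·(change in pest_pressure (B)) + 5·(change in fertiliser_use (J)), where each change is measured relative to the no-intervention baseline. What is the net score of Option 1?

5282

Baseline:
  L = 9
  A = 51 − 3·9 = 24
  H = 139 − 5·9 = 94
  B = 250 + 6·9 + 2·24 − 4·94 = -24
  F = 300 + 24 + 4·(-24) = 228
  J = 268 + 2·9 + 6·228 = 1654
Option 1 (A := 43):
  L = 9
  A = 43
  H = 139 − 5·9 = 94
  B = 250 + 6·9 + 2·43 − 4·94 = 14
  F = 300 + 43 + 4·14 = 399
  J = 268 + 2·9 + 6·399 = 2680
ΔB = 14 − (-24) = 38; ΔJ = 2680 − 1654 = 1026
Score = 4·38 + 5·1026 = 5282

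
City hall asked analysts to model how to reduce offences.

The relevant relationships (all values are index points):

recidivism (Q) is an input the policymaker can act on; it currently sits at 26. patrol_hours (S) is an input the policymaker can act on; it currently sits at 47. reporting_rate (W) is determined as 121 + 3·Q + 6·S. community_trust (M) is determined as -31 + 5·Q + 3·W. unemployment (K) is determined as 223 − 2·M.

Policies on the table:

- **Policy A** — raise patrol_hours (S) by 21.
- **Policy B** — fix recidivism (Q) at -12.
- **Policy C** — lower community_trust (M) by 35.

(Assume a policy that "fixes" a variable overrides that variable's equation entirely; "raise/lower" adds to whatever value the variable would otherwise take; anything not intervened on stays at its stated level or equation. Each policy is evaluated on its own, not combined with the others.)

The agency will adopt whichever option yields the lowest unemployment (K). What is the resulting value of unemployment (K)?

Policy A (S + 21):
  Q = 26
  S = 47 + 21 = 68
  W = 121 + 3·26 + 6·68 = 607
  M = -31 + 5·26 + 3·607 = 1920
  K = 223 − 2·1920 = -3617
Policy B (Q := -12):
  Q = -12
  S = 47
  W = 121 + 3·(-12) + 6·47 = 367
  M = -31 + 5·(-12) + 3·367 = 1010
  K = 223 − 2·1010 = -1797
Policy C (M − 35):
  Q = 26
  S = 47
  W = 121 + 3·26 + 6·47 = 481
  M = -31 + 5·26 + 3·481 (−35 from intervention) = 1507
  K = 223 − 2·1507 = -2791
Comparing — Policy A: K=-3617, Policy B: K=-1797, Policy C: K=-2791. Lowest is -3617 (Policy A).

-3617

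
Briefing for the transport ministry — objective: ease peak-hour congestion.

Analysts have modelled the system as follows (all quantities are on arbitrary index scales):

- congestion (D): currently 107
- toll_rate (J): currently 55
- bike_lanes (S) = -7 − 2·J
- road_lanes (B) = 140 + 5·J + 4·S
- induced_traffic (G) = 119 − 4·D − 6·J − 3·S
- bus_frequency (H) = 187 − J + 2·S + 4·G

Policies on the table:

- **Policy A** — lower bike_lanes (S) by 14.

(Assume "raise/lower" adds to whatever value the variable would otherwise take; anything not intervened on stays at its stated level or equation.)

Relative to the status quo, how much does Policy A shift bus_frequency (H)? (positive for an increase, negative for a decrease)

140

Baseline:
  D = 107
  J = 55
  S = -7 − 2·55 = -117
  G = 119 − 4·107 − 6·55 − 3·(-117) = -288
  H = 187 − 55 + 2·(-117) + 4·(-288) = -1254
Policy A (S − 14):
  D = 107
  J = 55
  S = -7 − 2·55 (−14 from intervention) = -131
  G = 119 − 4·107 − 6·55 − 3·(-131) = -246
  H = 187 − 55 + 2·(-131) + 4·(-246) = -1114
Change in H: -1114 − (-1254) = 140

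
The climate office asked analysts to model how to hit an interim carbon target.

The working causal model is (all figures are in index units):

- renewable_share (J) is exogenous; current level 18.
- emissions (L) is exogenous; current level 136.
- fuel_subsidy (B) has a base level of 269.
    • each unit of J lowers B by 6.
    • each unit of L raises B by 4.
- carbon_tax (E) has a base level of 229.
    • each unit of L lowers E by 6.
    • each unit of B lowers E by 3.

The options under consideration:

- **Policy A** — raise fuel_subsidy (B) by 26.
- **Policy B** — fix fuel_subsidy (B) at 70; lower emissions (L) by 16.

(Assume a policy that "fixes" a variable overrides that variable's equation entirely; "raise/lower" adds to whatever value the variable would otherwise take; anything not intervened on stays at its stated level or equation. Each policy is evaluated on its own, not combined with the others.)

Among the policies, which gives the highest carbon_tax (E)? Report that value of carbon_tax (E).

-701

Policy A (B + 26):
  J = 18
  L = 136
  B = 269 − 6·18 + 4·136 (+26 from intervention) = 731
  E = 229 − 6·136 − 3·731 = -2780
Policy B (B := 70, L − 16):
  J = 18
  L = 136 − 16 = 120
  B = 70
  E = 229 − 6·120 − 3·70 = -701
Comparing — Policy A: E=-2780, Policy B: E=-701. Highest is -701 (Policy B).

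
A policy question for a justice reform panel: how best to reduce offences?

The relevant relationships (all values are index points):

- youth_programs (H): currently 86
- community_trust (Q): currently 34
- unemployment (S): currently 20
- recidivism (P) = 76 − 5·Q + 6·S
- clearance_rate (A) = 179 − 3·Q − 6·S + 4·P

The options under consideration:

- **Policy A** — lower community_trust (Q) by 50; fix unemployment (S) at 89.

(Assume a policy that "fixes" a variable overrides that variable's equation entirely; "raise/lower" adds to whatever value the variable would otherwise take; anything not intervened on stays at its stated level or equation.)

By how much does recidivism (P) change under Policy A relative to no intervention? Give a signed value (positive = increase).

664

Baseline:
  Q = 34
  S = 20
  P = 76 − 5·34 + 6·20 = 26
Policy A (Q − 50, S := 89):
  Q = 34 − 50 = -16
  S = 89
  P = 76 − 5·(-16) + 6·89 = 690
Change in P: 690 − 26 = 664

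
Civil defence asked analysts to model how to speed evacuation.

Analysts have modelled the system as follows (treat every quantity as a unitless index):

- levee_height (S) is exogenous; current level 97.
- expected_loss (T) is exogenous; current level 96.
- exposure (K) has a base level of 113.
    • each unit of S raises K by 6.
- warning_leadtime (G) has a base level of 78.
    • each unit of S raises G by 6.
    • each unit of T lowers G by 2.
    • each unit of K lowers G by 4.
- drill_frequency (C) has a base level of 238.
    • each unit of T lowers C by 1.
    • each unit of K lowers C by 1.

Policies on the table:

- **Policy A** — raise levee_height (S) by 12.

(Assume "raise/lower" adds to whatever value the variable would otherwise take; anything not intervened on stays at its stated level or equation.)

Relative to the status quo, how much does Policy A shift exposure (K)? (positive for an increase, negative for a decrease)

Baseline:
  S = 97
  K = 113 + 6·97 = 695
Policy A (S + 12):
  S = 97 + 12 = 109
  K = 113 + 6·109 = 767
Change in K: 767 − 695 = 72

72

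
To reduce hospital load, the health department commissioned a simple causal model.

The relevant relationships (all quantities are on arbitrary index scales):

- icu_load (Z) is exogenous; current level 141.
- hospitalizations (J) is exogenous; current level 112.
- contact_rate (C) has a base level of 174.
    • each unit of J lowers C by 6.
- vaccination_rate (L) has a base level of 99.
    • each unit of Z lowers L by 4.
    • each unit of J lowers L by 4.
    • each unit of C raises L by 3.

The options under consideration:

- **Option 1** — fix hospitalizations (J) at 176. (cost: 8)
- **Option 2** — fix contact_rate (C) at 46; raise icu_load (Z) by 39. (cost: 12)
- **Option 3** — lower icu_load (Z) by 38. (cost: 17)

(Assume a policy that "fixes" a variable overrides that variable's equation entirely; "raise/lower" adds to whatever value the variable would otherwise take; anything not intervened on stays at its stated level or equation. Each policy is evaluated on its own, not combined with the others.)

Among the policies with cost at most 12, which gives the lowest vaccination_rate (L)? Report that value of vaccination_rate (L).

-3815

Option 1 (J := 176):
  Z = 141
  J = 176
  C = 174 − 6·176 = -882
  L = 99 − 4·141 − 4·176 + 3·(-882) = -3815
Option 2 (C := 46, Z + 39):
  Z = 141 + 39 = 180
  J = 112
  C = 46
  L = 99 − 4·180 − 4·112 + 3·46 = -931
Comparing — Option 1: L=-3815, Option 2: L=-931. Lowest is -3815 (Option 1).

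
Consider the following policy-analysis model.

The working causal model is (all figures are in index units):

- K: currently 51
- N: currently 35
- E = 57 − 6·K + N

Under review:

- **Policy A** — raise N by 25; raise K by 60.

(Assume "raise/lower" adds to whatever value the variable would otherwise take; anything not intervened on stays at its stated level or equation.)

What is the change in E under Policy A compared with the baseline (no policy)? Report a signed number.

Baseline:
  K = 51
  N = 35
  E = 57 − 6·51 + 35 = -214
Policy A (N + 25, K + 60):
  K = 51 + 60 = 111
  N = 35 + 25 = 60
  E = 57 − 6·111 + 60 = -549
Change in E: -549 − (-214) = -335

-335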